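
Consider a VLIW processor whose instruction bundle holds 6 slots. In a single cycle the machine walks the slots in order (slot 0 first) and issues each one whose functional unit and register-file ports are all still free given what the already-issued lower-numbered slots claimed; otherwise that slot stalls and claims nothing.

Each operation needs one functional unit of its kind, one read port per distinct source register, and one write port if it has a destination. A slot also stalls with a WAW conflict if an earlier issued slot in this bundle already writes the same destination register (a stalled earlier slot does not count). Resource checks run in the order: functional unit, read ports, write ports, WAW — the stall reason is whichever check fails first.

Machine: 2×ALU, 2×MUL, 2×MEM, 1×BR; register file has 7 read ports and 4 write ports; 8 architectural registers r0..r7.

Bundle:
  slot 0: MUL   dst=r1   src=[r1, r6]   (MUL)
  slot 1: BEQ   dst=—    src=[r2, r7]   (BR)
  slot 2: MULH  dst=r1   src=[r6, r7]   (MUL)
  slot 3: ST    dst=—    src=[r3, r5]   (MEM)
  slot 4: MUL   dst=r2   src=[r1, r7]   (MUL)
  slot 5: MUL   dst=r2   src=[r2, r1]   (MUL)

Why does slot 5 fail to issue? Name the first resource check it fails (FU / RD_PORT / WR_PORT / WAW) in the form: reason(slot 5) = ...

reason(slot 5) = RD_PORT

slot 0 (MUL): ISSUE — free A2,Mu1,Ld2,B1 rp5 wp3
slot 1 (BR): ISSUE — free A2,Mu1,Ld2,B0 rp3 wp3
slot 2 (MUL): stall WAW — free A2,Mu1,Ld2,B0 rp3 wp3
slot 3 (MEM): ISSUE — free A2,Mu1,Ld1,B0 rp1 wp3
slot 4 (MUL): stall RD_PORT — free A2,Mu1,Ld1,B0 rp1 wp3
slot 5 (MUL): stall RD_PORT — free A2,Mu1,Ld1,B0 rp1 wp3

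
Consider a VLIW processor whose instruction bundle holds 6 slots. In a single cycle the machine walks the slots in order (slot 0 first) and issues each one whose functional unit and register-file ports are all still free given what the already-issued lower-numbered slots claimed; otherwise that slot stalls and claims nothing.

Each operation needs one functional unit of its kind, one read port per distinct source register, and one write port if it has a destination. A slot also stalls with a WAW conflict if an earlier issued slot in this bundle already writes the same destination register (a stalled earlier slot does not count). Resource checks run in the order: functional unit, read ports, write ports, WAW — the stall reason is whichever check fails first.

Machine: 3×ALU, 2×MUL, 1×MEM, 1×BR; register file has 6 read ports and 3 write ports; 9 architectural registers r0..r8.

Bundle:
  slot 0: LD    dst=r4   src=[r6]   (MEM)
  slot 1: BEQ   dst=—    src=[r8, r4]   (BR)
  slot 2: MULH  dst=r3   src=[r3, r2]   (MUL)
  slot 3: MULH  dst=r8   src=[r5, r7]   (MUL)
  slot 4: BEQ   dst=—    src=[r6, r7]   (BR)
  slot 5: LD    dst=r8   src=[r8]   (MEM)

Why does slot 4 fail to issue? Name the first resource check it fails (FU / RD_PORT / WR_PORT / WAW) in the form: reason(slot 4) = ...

#0 MEM src=r6 dispatched  <A:3 Mu:2 Ld:0 B:1 rd:5 wr:2>
#1 BR src=r8,r4 dispatched  <A:3 Mu:2 Ld:0 B:0 rd:3 wr:2>
#2 MUL src=r3,r2 dispatched  <A:3 Mu:1 Ld:0 B:0 rd:1 wr:1>
#3 MUL src=r5,r7 held:RD_PORT  <A:3 Mu:1 Ld:0 B:0 rd:1 wr:1>
#4 BR src=r6,r7 held:FU  <A:3 Mu:1 Ld:0 B:0 rd:1 wr:1>
#5 MEM src=r8 held:FU  <A:3 Mu:1 Ld:0 B:0 rd:1 wr:1>

reason(slot 4) = FU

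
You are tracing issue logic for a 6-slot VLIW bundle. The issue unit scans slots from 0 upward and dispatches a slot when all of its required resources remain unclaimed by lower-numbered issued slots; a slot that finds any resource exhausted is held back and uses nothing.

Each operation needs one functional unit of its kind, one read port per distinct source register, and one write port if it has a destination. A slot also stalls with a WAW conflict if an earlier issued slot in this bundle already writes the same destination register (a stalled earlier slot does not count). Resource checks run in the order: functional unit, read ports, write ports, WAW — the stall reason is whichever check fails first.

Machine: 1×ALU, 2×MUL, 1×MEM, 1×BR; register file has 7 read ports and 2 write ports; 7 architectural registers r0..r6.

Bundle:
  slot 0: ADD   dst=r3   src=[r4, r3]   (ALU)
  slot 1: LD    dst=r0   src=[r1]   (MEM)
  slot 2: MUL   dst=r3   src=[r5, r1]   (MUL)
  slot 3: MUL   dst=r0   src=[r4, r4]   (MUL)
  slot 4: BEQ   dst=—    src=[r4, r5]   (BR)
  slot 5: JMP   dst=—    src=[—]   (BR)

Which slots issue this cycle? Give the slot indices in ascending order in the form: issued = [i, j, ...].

[0] ALU needs rd=2 wr=1: ok; after: ALU=0 MUL=2 MEM=1 BR=1, R=5, W=1
[1] MEM needs rd=1 wr=1: ok; after: ALU=0 MUL=2 MEM=0 BR=1, R=4, W=0
[2] MUL needs rd=2 wr=1: WR_PORT; after: ALU=0 MUL=2 MEM=0 BR=1, R=4, W=0
[3] MUL needs rd=1 wr=1: WR_PORT; after: ALU=0 MUL=2 MEM=0 BR=1, R=4, W=0
[4] BR needs rd=2 wr=0: ok; after: ALU=0 MUL=2 MEM=0 BR=0, R=2, W=0
[5] BR needs rd=0 wr=0: FU; after: ALU=0 MUL=2 MEM=0 BR=0, R=2, W=0

issued = [0, 1, 4]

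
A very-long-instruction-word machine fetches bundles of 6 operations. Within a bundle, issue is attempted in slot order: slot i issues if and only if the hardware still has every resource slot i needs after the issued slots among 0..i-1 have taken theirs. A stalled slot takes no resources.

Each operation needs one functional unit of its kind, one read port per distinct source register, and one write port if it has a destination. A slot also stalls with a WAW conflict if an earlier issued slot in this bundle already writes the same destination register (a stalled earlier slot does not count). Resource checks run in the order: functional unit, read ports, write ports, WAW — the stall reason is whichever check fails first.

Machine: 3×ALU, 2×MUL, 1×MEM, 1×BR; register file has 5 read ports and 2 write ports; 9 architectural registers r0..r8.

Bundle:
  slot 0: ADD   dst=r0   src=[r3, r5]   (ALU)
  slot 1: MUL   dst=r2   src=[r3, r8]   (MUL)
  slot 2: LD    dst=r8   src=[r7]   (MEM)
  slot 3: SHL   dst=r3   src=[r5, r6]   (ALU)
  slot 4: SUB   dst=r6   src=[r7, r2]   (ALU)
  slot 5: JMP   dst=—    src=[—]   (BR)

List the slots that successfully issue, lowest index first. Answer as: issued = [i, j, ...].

issued = [0, 1, 5]

(0) want 1×ALU +2rd +1wr — yes → AL2|MU2|ME1|BR1|rd3|wr1
(1) want 1×MUL +2rd +1wr — yes → AL2|MU1|ME1|BR1|rd1|wr0
(2) want 1×MEM +1rd +1wr — WR_PORT → AL2|MU1|ME1|BR1|rd1|wr0
(3) want 1×ALU +2rd +1wr — RD_PORT → AL2|MU1|ME1|BR1|rd1|wr0
(4) want 1×ALU +2rd +1wr — RD_PORT → AL2|MU1|ME1|BR1|rd1|wr0
(5) want 1×BR +0rd +0wr — yes → AL2|MU1|ME1|BR0|rd1|wr0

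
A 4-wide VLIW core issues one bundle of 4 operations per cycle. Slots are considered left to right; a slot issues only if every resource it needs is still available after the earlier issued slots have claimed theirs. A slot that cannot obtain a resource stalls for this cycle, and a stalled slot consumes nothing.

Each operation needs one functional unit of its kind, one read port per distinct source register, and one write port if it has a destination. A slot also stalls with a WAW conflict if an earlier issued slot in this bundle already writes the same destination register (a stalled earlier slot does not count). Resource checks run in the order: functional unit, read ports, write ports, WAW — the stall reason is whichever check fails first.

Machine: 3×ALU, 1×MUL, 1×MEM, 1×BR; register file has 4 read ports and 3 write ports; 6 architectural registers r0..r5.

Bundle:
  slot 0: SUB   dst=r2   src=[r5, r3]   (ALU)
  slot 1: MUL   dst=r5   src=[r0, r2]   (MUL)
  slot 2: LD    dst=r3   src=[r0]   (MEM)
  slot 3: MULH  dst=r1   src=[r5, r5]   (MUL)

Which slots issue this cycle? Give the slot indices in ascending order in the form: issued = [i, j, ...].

#0 ALU src=r5,r3 dispatched  <A:2 Mu:1 Ld:1 B:1 rd:2 wr:2>
#1 MUL src=r0,r2 dispatched  <A:2 Mu:0 Ld:1 B:1 rd:0 wr:1>
#2 MEM src=r0 held:RD_PORT  <A:2 Mu:0 Ld:1 B:1 rd:0 wr:1>
#3 MUL src=r5,r5 held:FU  <A:2 Mu:0 Ld:1 B:1 rd:0 wr:1>

issued = [0, 1]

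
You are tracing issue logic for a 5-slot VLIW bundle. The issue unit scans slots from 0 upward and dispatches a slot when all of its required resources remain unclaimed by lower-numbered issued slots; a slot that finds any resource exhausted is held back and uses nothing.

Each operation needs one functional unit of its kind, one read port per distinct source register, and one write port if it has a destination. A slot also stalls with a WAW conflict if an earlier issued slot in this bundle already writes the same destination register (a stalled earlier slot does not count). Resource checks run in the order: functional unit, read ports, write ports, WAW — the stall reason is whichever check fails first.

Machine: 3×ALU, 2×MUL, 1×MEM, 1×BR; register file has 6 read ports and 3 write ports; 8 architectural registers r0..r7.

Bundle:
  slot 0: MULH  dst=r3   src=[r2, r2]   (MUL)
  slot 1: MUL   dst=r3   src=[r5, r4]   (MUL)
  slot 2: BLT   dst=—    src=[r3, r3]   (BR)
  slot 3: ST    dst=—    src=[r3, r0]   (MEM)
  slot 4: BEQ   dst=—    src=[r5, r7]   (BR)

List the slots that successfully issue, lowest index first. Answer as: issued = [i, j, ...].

  0. MUL→r3 ⇒ go  {3A/1Mu/1Ld/1B | 5r 2w}
  1. MUL→r3 ⇒ no(WAW)  {3A/1Mu/1Ld/1B | 5r 2w}
  2. BR ⇒ go  {3A/1Mu/1Ld/0B | 4r 2w}
  3. MEM ⇒ go  {3A/1Mu/0Ld/0B | 2r 2w}
  4. BR ⇒ no(FU)  {3A/1Mu/0Ld/0B | 2r 2w}

issued = [0, 2, 3]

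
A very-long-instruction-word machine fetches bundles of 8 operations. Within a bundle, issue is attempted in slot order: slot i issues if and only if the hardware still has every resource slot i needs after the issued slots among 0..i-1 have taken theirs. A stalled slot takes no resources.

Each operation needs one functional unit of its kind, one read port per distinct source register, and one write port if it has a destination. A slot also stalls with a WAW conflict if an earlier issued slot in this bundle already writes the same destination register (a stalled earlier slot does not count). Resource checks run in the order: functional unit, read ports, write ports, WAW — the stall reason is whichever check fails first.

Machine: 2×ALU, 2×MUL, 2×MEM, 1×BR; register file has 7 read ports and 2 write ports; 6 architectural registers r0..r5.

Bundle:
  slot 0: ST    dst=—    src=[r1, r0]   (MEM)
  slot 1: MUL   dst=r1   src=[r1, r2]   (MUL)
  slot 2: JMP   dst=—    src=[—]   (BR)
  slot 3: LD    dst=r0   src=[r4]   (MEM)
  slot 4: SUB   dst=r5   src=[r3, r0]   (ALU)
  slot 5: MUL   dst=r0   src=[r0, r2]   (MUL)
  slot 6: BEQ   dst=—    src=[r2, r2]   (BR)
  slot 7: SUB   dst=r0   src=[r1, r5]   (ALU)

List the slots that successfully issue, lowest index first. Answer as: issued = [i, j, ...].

slot 0 (MEM): ISSUE — free A2,Mu2,Ld1,B1 rp5 wp2
slot 1 (MUL): ISSUE — free A2,Mu1,Ld1,B1 rp3 wp1
slot 2 (BR): ISSUE — free A2,Mu1,Ld1,B0 rp3 wp1
slot 3 (MEM): ISSUE — free A2,Mu1,Ld0,B0 rp2 wp0
slot 4 (ALU): stall WR_PORT — free A2,Mu1,Ld0,B0 rp2 wp0
slot 5 (MUL): stall WR_PORT — free A2,Mu1,Ld0,B0 rp2 wp0
slot 6 (BR): stall FU — free A2,Mu1,Ld0,B0 rp2 wp0
slot 7 (ALU): stall WR_PORT — free A2,Mu1,Ld0,B0 rp2 wp0

issued = [0, 1, 2, 3]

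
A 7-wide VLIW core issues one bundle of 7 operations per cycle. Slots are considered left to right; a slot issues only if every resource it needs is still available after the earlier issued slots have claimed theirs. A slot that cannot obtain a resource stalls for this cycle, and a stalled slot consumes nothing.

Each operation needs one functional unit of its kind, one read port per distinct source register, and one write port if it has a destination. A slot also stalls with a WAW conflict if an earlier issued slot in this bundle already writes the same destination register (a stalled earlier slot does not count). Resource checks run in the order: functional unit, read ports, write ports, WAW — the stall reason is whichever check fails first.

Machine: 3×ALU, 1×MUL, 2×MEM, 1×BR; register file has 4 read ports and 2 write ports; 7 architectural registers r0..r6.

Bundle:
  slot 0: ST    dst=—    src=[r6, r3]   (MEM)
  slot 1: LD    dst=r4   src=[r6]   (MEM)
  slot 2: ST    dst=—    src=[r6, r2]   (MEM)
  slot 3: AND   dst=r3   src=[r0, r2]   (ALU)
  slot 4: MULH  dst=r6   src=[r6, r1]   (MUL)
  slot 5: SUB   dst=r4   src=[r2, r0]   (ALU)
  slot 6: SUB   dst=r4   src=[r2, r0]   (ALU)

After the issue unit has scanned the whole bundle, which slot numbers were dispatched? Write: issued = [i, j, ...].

#0 MEM src=r6,r3 dispatched  <A:3 Mu:1 Ld:1 B:1 rd:2 wr:2>
#1 MEM src=r6 dispatched  <A:3 Mu:1 Ld:0 B:1 rd:1 wr:1>
#2 MEM src=r6,r2 held:FU  <A:3 Mu:1 Ld:0 B:1 rd:1 wr:1>
#3 ALU src=r0,r2 held:RD_PORT  <A:3 Mu:1 Ld:0 B:1 rd:1 wr:1>
#4 MUL src=r6,r1 held:RD_PORT  <A:3 Mu:1 Ld:0 B:1 rd:1 wr:1>
#5 ALU src=r2,r0 held:RD_PORT  <A:3 Mu:1 Ld:0 B:1 rd:1 wr:1>
#6 ALU src=r2,r0 held:RD_PORT  <A:3 Mu:1 Ld:0 B:1 rd:1 wr:1>

issued = [0, 1]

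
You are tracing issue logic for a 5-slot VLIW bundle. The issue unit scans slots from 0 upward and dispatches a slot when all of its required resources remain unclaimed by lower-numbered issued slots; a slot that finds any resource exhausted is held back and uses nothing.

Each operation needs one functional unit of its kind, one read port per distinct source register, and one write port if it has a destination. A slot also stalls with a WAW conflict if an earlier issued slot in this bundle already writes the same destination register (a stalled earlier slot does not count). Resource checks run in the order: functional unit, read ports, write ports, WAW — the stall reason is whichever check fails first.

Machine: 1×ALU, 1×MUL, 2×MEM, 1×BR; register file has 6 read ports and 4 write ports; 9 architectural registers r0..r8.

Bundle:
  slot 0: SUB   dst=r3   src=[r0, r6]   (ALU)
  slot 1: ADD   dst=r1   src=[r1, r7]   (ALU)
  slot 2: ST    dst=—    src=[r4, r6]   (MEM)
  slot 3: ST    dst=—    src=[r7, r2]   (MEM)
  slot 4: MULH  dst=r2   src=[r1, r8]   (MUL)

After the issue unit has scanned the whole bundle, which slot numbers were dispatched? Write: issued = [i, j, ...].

issued = [0, 2, 3]

#0 ALU src=r0,r6 dispatched  <A:0 Mu:1 Ld:2 B:1 rd:4 wr:3>
#1 ALU src=r1,r7 held:FU  <A:0 Mu:1 Ld:2 B:1 rd:4 wr:3>
#2 MEM src=r4,r6 dispatched  <A:0 Mu:1 Ld:1 B:1 rd:2 wr:3>
#3 MEM src=r7,r2 dispatched  <A:0 Mu:1 Ld:0 B:1 rd:0 wr:3>
#4 MUL src=r1,r8 held:RD_PORT  <A:0 Mu:1 Ld:0 B:1 rd:0 wr:3>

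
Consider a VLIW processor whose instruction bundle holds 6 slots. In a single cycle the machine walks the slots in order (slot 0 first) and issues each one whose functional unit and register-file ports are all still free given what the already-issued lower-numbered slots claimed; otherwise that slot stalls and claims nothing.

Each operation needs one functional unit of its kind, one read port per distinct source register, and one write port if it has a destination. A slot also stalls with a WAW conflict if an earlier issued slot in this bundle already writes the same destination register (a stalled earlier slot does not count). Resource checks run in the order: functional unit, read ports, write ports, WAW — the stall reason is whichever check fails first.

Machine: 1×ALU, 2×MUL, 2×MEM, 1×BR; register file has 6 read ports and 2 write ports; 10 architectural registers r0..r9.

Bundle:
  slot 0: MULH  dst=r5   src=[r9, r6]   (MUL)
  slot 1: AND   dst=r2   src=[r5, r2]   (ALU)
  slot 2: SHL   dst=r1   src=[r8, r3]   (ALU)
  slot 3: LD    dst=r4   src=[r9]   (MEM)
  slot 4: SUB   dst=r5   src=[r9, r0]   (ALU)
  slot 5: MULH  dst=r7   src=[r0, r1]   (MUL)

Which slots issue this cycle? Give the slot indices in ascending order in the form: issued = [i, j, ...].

issued = [0, 1]

slot 0 (MUL): ISSUE — free A1,Mu1,Ld2,B1 rp4 wp1
slot 1 (ALU): ISSUE — free A0,Mu1,Ld2,B1 rp2 wp0
slot 2 (ALU): stall FU — free A0,Mu1,Ld2,B1 rp2 wp0
slot 3 (MEM): stall WR_PORT — free A0,Mu1,Ld2,B1 rp2 wp0
slot 4 (ALU): stall FU — free A0,Mu1,Ld2,B1 rp2 wp0
slot 5 (MUL): stall WR_PORT — free A0,Mu1,Ld2,B1 rp2 wp0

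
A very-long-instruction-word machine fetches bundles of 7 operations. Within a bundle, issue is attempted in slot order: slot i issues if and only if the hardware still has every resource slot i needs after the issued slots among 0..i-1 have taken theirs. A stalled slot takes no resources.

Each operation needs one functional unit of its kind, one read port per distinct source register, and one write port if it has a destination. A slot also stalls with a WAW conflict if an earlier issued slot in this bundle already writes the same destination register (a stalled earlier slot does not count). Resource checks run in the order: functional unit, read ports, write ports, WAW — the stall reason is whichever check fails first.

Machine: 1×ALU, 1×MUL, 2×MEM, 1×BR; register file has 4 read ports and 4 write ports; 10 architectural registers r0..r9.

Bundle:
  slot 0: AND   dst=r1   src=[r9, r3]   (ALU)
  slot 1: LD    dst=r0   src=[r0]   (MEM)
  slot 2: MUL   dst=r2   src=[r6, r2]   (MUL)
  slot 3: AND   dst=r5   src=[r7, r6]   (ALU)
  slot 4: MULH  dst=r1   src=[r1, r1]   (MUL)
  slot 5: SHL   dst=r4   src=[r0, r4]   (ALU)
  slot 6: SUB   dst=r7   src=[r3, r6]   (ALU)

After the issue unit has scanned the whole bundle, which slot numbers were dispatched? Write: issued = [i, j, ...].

issued = [0, 1]

slot 0 (ALU): ISSUE — free A0,Mu1,Ld2,B1 rp2 wp3
slot 1 (MEM): ISSUE — free A0,Mu1,Ld1,B1 rp1 wp2
slot 2 (MUL): stall RD_PORT — free A0,Mu1,Ld1,B1 rp1 wp2
slot 3 (ALU): stall FU — free A0,Mu1,Ld1,B1 rp1 wp2
slot 4 (MUL): stall WAW — free A0,Mu1,Ld1,B1 rp1 wp2
slot 5 (ALU): stall FU — free A0,Mu1,Ld1,B1 rp1 wp2
slot 6 (ALU): stall FU — free A0,Mu1,Ld1,B1 rp1 wp2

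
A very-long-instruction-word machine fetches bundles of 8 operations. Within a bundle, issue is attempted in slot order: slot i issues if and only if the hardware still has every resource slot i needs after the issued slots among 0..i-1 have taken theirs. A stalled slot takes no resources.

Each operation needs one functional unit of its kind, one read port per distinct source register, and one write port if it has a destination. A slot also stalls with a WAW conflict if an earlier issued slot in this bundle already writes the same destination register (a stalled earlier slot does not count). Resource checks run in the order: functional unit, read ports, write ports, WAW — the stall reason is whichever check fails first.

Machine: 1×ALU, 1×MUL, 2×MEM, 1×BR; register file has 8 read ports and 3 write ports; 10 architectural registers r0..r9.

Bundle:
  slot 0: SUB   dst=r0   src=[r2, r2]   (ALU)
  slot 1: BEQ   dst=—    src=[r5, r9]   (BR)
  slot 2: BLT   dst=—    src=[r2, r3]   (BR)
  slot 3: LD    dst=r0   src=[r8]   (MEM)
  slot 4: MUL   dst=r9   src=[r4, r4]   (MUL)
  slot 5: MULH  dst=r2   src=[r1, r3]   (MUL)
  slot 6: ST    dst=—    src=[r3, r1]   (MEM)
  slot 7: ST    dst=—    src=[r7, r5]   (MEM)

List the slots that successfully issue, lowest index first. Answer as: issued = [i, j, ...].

  0. ALU→r0 ⇒ go  {0A/1Mu/2Ld/1B | 7r 2w}
  1. BR ⇒ go  {0A/1Mu/2Ld/0B | 5r 2w}
  2. BR ⇒ no(FU)  {0A/1Mu/2Ld/0B | 5r 2w}
  3. MEM→r0 ⇒ no(WAW)  {0A/1Mu/2Ld/0B | 5r 2w}
  4. MUL→r9 ⇒ go  {0A/0Mu/2Ld/0B | 4r 1w}
  5. MUL→r2 ⇒ no(FU)  {0A/0Mu/2Ld/0B | 4r 1w}
  6. MEM ⇒ go  {0A/0Mu/1Ld/0B | 2r 1w}
  7. MEM ⇒ go  {0A/0Mu/0Ld/0B | 0r 1w}

issued = [0, 1, 4, 6, 7]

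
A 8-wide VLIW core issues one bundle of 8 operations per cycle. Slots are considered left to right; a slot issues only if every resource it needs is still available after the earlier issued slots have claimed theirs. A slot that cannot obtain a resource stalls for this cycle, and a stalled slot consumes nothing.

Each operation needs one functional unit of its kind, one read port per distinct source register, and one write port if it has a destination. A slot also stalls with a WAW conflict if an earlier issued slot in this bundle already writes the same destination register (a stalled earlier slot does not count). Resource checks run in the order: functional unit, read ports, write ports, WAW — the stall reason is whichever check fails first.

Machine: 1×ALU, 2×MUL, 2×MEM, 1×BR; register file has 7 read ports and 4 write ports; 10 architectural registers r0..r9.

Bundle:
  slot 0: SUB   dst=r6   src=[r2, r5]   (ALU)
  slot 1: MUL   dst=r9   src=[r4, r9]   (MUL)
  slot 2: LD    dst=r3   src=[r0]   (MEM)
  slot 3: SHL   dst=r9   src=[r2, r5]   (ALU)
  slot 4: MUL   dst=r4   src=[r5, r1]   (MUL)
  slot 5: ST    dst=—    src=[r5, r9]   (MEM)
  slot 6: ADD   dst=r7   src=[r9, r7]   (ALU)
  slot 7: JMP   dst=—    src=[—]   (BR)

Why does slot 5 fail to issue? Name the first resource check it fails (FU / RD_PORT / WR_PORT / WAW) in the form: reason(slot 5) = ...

[0] ALU needs rd=2 wr=1: ok; after: ALU=0 MUL=2 MEM=2 BR=1, R=5, W=3
[1] MUL needs rd=2 wr=1: ok; after: ALU=0 MUL=1 MEM=2 BR=1, R=3, W=2
[2] MEM needs rd=1 wr=1: ok; after: ALU=0 MUL=1 MEM=1 BR=1, R=2, W=1
[3] ALU needs rd=2 wr=1: FU; after: ALU=0 MUL=1 MEM=1 BR=1, R=2, W=1
[4] MUL needs rd=2 wr=1: ok; after: ALU=0 MUL=0 MEM=1 BR=1, R=0, W=0
[5] MEM needs rd=2 wr=0: RD_PORT; after: ALU=0 MUL=0 MEM=1 BR=1, R=0, W=0
[6] ALU needs rd=2 wr=1: FU; after: ALU=0 MUL=0 MEM=1 BR=1, R=0, W=0
[7] BR needs rd=0 wr=0: ok; after: ALU=0 MUL=0 MEM=1 BR=0, R=0, W=0

reason(slot 5) = RD_PORT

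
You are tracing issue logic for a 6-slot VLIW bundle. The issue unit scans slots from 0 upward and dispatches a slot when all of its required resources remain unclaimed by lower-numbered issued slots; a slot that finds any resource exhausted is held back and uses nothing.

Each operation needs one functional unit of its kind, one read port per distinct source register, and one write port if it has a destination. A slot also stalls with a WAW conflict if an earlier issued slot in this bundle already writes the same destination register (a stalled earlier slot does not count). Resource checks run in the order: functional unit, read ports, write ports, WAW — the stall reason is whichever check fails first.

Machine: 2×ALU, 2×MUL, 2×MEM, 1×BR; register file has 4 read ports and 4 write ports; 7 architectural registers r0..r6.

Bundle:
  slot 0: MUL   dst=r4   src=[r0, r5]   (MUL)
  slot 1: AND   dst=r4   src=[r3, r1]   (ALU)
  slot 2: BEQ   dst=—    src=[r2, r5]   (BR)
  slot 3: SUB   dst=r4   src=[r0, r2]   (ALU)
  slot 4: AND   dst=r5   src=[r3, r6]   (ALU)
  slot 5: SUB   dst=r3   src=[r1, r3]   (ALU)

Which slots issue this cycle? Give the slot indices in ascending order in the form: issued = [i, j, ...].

  0. MUL→r4 ⇒ go  {2A/1Mu/2Ld/1B | 2r 3w}
  1. ALU→r4 ⇒ no(WAW)  {2A/1Mu/2Ld/1B | 2r 3w}
  2. BR ⇒ go  {2A/1Mu/2Ld/0B | 0r 3w}
  3. ALU→r4 ⇒ no(RD_PORT)  {2A/1Mu/2Ld/0B | 0r 3w}
  4. ALU→r5 ⇒ no(RD_PORT)  {2A/1Mu/2Ld/0B | 0r 3w}
  5. ALU→r3 ⇒ no(RD_PORT)  {2A/1Mu/2Ld/0B | 0r 3w}

issued = [0, 2]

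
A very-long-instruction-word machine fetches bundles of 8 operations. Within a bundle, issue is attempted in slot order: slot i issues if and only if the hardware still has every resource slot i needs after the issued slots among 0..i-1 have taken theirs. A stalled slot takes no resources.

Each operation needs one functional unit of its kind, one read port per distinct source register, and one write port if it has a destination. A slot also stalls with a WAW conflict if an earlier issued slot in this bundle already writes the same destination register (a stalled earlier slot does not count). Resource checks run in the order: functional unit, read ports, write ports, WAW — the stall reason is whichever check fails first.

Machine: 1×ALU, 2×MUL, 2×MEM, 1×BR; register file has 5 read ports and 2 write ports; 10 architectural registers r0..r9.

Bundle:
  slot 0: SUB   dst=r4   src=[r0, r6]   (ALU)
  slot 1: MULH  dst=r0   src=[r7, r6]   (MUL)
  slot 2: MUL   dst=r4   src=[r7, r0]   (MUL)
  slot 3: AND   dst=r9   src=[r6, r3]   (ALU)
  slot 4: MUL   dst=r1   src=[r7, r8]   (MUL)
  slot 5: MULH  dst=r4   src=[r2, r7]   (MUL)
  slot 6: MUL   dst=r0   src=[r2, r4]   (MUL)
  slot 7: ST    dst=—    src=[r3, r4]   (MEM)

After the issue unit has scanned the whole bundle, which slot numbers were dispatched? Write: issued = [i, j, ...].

issued = [0, 1]

[0] ALU needs rd=2 wr=1: ok; after: ALU=0 MUL=2 MEM=2 BR=1, R=3, W=1
[1] MUL needs rd=2 wr=1: ok; after: ALU=0 MUL=1 MEM=2 BR=1, R=1, W=0
[2] MUL needs rd=2 wr=1: RD_PORT; after: ALU=0 MUL=1 MEM=2 BR=1, R=1, W=0
[3] ALU needs rd=2 wr=1: FU; after: ALU=0 MUL=1 MEM=2 BR=1, R=1, W=0
[4] MUL needs rd=2 wr=1: RD_PORT; after: ALU=0 MUL=1 MEM=2 BR=1, R=1, W=0
[5] MUL needs rd=2 wr=1: RD_PORT; after: ALU=0 MUL=1 MEM=2 BR=1, R=1, W=0
[6] MUL needs rd=2 wr=1: RD_PORT; after: ALU=0 MUL=1 MEM=2 BR=1, R=1, W=0
[7] MEM needs rd=2 wr=0: RD_PORT; after: ALU=0 MUL=1 MEM=2 BR=1, R=1, W=0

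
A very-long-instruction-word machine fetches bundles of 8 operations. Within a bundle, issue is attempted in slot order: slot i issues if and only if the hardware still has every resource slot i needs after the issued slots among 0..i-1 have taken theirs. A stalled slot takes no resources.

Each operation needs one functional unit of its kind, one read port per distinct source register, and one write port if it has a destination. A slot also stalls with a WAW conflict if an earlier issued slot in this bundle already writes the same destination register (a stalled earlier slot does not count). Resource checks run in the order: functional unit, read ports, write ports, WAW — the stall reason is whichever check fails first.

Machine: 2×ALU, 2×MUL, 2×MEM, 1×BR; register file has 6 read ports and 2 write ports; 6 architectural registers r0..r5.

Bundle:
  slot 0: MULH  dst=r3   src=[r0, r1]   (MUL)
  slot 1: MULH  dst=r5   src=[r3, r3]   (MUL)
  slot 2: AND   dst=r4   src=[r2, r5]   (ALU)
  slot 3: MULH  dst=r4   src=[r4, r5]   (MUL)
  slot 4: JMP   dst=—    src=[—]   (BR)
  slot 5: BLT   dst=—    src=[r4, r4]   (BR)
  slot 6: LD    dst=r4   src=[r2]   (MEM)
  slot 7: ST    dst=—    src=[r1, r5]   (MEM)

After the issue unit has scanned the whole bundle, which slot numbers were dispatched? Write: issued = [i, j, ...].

issued = [0, 1, 4, 7]

(0) want 1×MUL +2rd +1wr — yes → AL2|MU1|ME2|BR1|rd4|wr1
(1) want 1×MUL +1rd +1wr — yes → AL2|MU0|ME2|BR1|rd3|wr0
(2) want 1×ALU +2rd +1wr — WR_PORT → AL2|MU0|ME2|BR1|rd3|wr0
(3) want 1×MUL +2rd +1wr — FU → AL2|MU0|ME2|BR1|rd3|wr0
(4) want 1×BR +0rd +0wr — yes → AL2|MU0|ME2|BR0|rd3|wr0
(5) want 1×BR +1rd +0wr — FU → AL2|MU0|ME2|BR0|rd3|wr0
(6) want 1×MEM +1rd +1wr — WR_PORT → AL2|MU0|ME2|BR0|rd3|wr0
(7) want 1×MEM +2rd +0wr — yes → AL2|MU0|ME1|BR0|rd1|wr0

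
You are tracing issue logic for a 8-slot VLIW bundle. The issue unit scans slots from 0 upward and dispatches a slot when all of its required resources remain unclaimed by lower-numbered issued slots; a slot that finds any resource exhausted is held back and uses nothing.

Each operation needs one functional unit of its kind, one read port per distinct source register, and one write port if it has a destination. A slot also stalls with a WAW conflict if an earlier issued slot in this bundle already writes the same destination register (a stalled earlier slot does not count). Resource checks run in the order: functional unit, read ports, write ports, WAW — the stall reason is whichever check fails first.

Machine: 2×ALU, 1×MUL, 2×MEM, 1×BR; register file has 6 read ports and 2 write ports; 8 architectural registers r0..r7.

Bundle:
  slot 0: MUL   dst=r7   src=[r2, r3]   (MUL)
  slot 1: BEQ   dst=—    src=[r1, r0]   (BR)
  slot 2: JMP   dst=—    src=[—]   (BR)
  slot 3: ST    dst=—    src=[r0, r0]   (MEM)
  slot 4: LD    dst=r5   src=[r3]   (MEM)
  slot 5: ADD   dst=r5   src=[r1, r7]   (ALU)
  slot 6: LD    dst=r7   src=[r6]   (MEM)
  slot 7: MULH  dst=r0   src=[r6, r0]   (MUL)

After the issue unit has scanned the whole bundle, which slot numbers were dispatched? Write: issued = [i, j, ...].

issued = [0, 1, 3, 4]

[0] MUL needs rd=2 wr=1: ok; after: ALU=2 MUL=0 MEM=2 BR=1, R=4, W=1
[1] BR needs rd=2 wr=0: ok; after: ALU=2 MUL=0 MEM=2 BR=0, R=2, W=1
[2] BR needs rd=0 wr=0: FU; after: ALU=2 MUL=0 MEM=2 BR=0, R=2, W=1
[3] MEM needs rd=1 wr=0: ok; after: ALU=2 MUL=0 MEM=1 BR=0, R=1, W=1
[4] MEM needs rd=1 wr=1: ok; after: ALU=2 MUL=0 MEM=0 BR=0, R=0, W=0
[5] ALU needs rd=2 wr=1: RD_PORT; after: ALU=2 MUL=0 MEM=0 BR=0, R=0, W=0
[6] MEM needs rd=1 wr=1: FU; after: ALU=2 MUL=0 MEM=0 BR=0, R=0, W=0
[7] MUL needs rd=2 wr=1: FU; after: ALU=2 MUL=0 MEM=0 BR=0, R=0, W=0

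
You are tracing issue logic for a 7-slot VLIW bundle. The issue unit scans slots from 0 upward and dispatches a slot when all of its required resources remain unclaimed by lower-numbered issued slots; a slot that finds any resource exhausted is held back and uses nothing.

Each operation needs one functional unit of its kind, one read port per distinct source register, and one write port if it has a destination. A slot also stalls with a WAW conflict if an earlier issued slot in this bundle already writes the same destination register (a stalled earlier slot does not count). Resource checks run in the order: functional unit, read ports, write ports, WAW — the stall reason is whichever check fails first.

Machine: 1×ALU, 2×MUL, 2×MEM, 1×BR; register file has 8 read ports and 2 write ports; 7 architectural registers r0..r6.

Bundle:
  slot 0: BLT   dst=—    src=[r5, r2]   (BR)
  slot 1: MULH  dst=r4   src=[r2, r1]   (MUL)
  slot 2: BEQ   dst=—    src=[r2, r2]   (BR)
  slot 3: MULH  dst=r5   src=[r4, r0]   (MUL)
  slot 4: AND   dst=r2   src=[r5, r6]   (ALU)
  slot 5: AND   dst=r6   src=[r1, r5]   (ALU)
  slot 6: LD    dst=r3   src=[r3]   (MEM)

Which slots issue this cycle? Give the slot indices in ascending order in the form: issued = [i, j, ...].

issued = [0, 1, 3]

(0) want 1×BR +2rd +0wr — yes → AL1|MU2|ME2|BR0|rd6|wr2
(1) want 1×MUL +2rd +1wr — yes → AL1|MU1|ME2|BR0|rd4|wr1
(2) want 1×BR +1rd +0wr — FU → AL1|MU1|ME2|BR0|rd4|wr1
(3) want 1×MUL +2rd +1wr — yes → AL1|MU0|ME2|BR0|rd2|wr0
(4) want 1×ALU +2rd +1wr — WR_PORT → AL1|MU0|ME2|BR0|rd2|wr0
(5) want 1×ALU +2rd +1wr — WR_PORT → AL1|MU0|ME2|BR0|rd2|wr0
(6) want 1×MEM +1rd +1wr — WR_PORT → AL1|MU0|ME2|BR0|rd2|wr0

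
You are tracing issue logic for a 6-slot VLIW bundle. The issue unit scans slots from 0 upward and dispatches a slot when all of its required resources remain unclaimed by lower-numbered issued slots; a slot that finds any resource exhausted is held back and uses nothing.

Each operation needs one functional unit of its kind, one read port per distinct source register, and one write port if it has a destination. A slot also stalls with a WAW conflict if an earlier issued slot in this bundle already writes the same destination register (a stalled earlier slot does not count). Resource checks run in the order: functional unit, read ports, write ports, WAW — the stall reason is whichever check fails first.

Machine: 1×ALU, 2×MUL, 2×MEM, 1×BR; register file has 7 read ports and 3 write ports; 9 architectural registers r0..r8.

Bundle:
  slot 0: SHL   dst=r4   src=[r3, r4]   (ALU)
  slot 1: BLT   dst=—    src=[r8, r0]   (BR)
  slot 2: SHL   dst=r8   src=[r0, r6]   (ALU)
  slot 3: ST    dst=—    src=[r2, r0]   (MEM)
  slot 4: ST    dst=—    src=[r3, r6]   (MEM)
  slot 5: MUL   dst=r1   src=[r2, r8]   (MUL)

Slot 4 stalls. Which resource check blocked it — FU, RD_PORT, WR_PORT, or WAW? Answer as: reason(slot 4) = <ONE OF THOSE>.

#0 ALU src=r3,r4 dispatched  <A:0 Mu:2 Ld:2 B:1 rd:5 wr:2>
#1 BR src=r8,r0 dispatched  <A:0 Mu:2 Ld:2 B:0 rd:3 wr:2>
#2 ALU src=r0,r6 held:FU  <A:0 Mu:2 Ld:2 B:0 rd:3 wr:2>
#3 MEM src=r2,r0 dispatched  <A:0 Mu:2 Ld:1 B:0 rd:1 wr:2>
#4 MEM src=r3,r6 held:RD_PORT  <A:0 Mu:2 Ld:1 B:0 rd:1 wr:2>
#5 MUL src=r2,r8 held:RD_PORT  <A:0 Mu:2 Ld:1 B:0 rd:1 wr:2>

reason(slot 4) = RD_PORT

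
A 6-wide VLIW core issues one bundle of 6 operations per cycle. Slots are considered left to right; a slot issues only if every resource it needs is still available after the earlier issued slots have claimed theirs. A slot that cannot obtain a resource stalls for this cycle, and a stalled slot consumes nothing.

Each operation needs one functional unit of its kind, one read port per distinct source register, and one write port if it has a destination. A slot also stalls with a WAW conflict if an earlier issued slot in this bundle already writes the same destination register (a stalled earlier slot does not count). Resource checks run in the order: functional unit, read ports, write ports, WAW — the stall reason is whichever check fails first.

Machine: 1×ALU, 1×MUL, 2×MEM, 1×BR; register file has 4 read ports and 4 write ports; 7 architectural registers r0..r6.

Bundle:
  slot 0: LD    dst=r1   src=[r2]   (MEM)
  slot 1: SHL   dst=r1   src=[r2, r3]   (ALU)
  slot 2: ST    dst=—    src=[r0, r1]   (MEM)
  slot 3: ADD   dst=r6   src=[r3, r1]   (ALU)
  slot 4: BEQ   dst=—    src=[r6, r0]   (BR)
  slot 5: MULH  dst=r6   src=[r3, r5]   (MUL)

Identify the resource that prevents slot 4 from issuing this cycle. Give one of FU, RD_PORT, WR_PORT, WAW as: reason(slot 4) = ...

reason(slot 4) = RD_PORT

#0 MEM src=r2 dispatched  <A:1 Mu:1 Ld:1 B:1 rd:3 wr:3>
#1 ALU src=r2,r3 held:WAW  <A:1 Mu:1 Ld:1 B:1 rd:3 wr:3>
#2 MEM src=r0,r1 dispatched  <A:1 Mu:1 Ld:0 B:1 rd:1 wr:3>
#3 ALU src=r3,r1 held:RD_PORT  <A:1 Mu:1 Ld:0 B:1 rd:1 wr:3>
#4 BR src=r6,r0 held:RD_PORT  <A:1 Mu:1 Ld:0 B:1 rd:1 wr:3>
#5 MUL src=r3,r5 held:RD_PORT  <A:1 Mu:1 Ld:0 B:1 rd:1 wr:3>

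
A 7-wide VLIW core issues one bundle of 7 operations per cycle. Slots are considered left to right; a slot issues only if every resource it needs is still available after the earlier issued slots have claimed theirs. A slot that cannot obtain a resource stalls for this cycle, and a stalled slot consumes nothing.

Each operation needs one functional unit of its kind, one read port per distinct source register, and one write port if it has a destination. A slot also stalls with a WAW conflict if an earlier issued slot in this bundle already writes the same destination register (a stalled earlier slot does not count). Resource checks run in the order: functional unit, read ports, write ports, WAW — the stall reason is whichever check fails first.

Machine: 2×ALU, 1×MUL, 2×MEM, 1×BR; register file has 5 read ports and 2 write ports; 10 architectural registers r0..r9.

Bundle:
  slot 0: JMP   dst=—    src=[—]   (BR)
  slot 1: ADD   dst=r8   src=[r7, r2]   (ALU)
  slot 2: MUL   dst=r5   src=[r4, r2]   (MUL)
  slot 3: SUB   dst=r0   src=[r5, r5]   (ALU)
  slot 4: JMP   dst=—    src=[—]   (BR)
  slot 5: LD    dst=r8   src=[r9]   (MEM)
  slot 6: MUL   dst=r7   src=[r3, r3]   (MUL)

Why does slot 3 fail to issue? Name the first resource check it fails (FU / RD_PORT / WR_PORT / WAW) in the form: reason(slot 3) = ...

[0] BR needs rd=0 wr=0: ok; after: ALU=2 MUL=1 MEM=2 BR=0, R=5, W=2
[1] ALU needs rd=2 wr=1: ok; after: ALU=1 MUL=1 MEM=2 BR=0, R=3, W=1
[2] MUL needs rd=2 wr=1: ok; after: ALU=1 MUL=0 MEM=2 BR=0, R=1, W=0
[3] ALU needs rd=1 wr=1: WR_PORT; after: ALU=1 MUL=0 MEM=2 BR=0, R=1, W=0
[4] BR needs rd=0 wr=0: FU; after: ALU=1 MUL=0 MEM=2 BR=0, R=1, W=0
[5] MEM needs rd=1 wr=1: WR_PORT; after: ALU=1 MUL=0 MEM=2 BR=0, R=1, W=0
[6] MUL needs rd=1 wr=1: FU; after: ALU=1 MUL=0 MEM=2 BR=0, R=1, W=0

reason(slot 3) = WR_PORT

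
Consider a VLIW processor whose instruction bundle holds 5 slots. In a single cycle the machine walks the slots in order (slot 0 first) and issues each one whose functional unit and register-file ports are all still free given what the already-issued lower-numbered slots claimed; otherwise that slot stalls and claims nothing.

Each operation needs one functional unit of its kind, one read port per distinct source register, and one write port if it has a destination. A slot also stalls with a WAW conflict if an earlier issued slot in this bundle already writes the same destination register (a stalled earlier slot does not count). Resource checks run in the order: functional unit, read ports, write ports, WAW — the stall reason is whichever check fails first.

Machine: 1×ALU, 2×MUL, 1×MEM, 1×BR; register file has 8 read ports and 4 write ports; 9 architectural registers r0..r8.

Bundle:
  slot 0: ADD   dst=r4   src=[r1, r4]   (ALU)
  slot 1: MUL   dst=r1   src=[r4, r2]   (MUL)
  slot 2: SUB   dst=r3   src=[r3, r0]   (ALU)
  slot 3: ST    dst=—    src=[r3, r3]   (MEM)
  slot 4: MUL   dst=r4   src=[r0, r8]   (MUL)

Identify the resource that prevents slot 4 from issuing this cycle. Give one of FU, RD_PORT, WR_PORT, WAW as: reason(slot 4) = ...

#0 ALU src=r1,r4 dispatched  <A:0 Mu:2 Ld:1 B:1 rd:6 wr:3>
#1 MUL src=r4,r2 dispatched  <A:0 Mu:1 Ld:1 B:1 rd:4 wr:2>
#2 ALU src=r3,r0 held:FU  <A:0 Mu:1 Ld:1 B:1 rd:4 wr:2>
#3 MEM src=r3,r3 dispatched  <A:0 Mu:1 Ld:0 B:1 rd:3 wr:2>
#4 MUL src=r0,r8 held:WAW  <A:0 Mu:1 Ld:0 B:1 rd:3 wr:2>

reason(slot 4) = WAW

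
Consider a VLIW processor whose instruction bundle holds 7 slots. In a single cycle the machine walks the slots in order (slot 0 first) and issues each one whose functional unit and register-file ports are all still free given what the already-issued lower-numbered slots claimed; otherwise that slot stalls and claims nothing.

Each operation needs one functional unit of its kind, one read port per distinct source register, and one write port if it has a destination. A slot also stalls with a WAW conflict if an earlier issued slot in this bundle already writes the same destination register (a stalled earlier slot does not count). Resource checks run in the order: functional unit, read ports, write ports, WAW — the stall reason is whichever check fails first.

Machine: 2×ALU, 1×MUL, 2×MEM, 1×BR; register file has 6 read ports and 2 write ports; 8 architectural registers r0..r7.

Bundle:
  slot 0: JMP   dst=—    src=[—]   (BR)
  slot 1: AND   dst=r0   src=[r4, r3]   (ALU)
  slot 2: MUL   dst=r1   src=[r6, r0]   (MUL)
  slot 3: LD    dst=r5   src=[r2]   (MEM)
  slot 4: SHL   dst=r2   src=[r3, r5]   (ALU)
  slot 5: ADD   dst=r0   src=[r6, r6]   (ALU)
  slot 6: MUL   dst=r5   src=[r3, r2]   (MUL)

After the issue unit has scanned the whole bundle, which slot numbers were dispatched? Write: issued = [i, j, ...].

issued = [0, 1, 2]

  0. BR ⇒ go  {2A/1Mu/2Ld/0B | 6r 2w}
  1. ALU→r0 ⇒ go  {1A/1Mu/2Ld/0B | 4r 1w}
  2. MUL→r1 ⇒ go  {1A/0Mu/2Ld/0B | 2r 0w}
  3. MEM→r5 ⇒ no(WR_PORT)  {1A/0Mu/2Ld/0B | 2r 0w}
  4. ALU→r2 ⇒ no(WR_PORT)  {1A/0Mu/2Ld/0B | 2r 0w}
  5. ALU→r0 ⇒ no(WR_PORT)  {1A/0Mu/2Ld/0B | 2r 0w}
  6. MUL→r5 ⇒ no(FU)  {1A/0Mu/2Ld/0B | 2r 0w}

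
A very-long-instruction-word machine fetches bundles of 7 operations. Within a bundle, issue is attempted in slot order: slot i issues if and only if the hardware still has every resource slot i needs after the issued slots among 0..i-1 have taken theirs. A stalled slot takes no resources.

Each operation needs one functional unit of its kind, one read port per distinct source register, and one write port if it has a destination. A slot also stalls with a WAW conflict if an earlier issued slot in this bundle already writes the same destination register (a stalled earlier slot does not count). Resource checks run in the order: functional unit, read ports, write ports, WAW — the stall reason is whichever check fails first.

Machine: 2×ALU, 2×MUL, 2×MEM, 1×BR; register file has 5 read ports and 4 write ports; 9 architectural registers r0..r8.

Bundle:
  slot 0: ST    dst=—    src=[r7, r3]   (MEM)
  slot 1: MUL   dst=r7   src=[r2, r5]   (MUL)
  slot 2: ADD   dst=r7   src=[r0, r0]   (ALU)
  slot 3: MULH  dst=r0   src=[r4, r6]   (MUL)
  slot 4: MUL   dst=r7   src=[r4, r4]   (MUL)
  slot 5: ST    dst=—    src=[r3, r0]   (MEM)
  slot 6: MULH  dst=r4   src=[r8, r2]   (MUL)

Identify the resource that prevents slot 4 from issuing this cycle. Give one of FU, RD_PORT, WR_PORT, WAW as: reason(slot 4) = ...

  0. MEM ⇒ go  {2A/2Mu/1Ld/1B | 3r 4w}
  1. MUL→r7 ⇒ go  {2A/1Mu/1Ld/1B | 1r 3w}
  2. ALU→r7 ⇒ no(WAW)  {2A/1Mu/1Ld/1B | 1r 3w}
  3. MUL→r0 ⇒ no(RD_PORT)  {2A/1Mu/1Ld/1B | 1r 3w}
  4. MUL→r7 ⇒ no(WAW)  {2A/1Mu/1Ld/1B | 1r 3w}
  5. MEM ⇒ no(RD_PORT)  {2A/1Mu/1Ld/1B | 1r 3w}
  6. MUL→r4 ⇒ no(RD_PORT)  {2A/1Mu/1Ld/1B | 1r 3w}

reason(slot 4) = WAW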